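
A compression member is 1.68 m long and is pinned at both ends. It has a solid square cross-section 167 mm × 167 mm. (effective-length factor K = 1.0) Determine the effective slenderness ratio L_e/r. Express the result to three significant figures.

λ ≈ 34.8

For a square r = a/√12 = 167/√12 = 48.21 mm
L_e = K·L = 1 × 1.68 m = 1.680 m = 1680.0 mm
λ = L_e / r_min = 1680.0 / 48.21 = 34.8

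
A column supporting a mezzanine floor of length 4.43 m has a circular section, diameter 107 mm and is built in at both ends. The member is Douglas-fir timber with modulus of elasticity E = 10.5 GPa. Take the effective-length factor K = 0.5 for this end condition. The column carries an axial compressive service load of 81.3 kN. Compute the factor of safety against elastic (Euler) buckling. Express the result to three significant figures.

I = πd⁴/64 = π×107⁴/64 = 6.434×10^6 mm⁴
I = 6.434×10^6 mm⁴ = 6.434×10^-6 m⁴
Effective length L_e = K·L = 0.5 × 4.43 = 2.215 m
P_cr = π²EI / L_e² = π² × 10.5×10⁹ × 6.434×10^-6 / 2.215² = 1.359×10^5 N
Factor of safety n = P_cr / P = 135.91 / 81.3 = 1.67

n ≈ 1.67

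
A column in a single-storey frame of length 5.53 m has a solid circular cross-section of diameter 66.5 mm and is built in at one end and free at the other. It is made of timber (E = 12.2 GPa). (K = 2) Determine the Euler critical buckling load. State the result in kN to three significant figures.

I = πd⁴/64 = π×66.5⁴/64 = 9.600×10^5 mm⁴
I = 9.600×10^5 mm⁴ = 9.600×10^-7 m⁴
Effective length L_e = K·L = 2 × 5.53 = 11.06 m
P_cr = π²EI / L_e² = π² × 12.2×10⁹ × 9.600×10^-7 / 11.06² = 944.9 N

P_cr ≈ 0.945 kN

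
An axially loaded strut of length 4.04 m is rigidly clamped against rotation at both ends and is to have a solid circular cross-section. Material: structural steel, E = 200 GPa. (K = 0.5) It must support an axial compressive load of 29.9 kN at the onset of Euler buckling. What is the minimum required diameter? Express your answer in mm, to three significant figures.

d ≈ 33.5 mm

L_e = K·L = 0.5 × 4.04 = 2.020 m
Required I = P_cr·L_e²/(π²E) = 2.990×10^4 × 2.020² / (π² × 2.00×10^11) = 6.181×10^-8 m⁴
I_req = 6.181×10^4 mm⁴
Solid circle: I = πd⁴/64  ⇒  d = (64I/π)^(1/4) = (64×6.181×10^4/π)^(1/4) = 33.5 mm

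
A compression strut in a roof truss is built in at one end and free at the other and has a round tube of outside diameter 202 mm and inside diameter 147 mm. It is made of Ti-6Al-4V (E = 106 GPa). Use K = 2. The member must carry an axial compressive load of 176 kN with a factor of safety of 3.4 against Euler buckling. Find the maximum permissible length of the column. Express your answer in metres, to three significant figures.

L_max ≈ 5.07 m

d_o = 202 mm, d_i = 147 mm
I = π(d_o⁴ − d_i⁴)/64 = π(202⁴ − 147.0⁴)/64 = 5.881×10^7 mm⁴
I = 5.881×10^-5 m⁴
Required critical load P_cr = n·P = 3.4 × 176 = 598.4 kN = 5.984×10^5 N
From P_cr = π²EI/(K·L)²:  L = (1/K)·√(π²EI/P_cr) = (1/2)·√(π²×1.06×10^11×5.881×10^-5/5.984×10^5)
L = 5.07 m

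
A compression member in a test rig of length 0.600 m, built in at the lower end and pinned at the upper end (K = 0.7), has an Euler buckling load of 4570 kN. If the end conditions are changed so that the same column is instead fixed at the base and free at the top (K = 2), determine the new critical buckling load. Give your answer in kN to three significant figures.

P_cr ≈ 560 kN

P_cr ∝ 1/K², so P_cr,new = P_cr,old × (K_old/K_new)² = 4570 × (0.7/2)²
= 4570 × 0.1225 = 560 kN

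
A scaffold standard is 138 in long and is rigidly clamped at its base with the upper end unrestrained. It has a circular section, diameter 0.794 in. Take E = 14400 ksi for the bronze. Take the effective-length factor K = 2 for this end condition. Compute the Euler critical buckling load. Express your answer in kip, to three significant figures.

P_cr ≈ 0.0364 kip

I = πd⁴/64 = π×0.794⁴/64 = 1.951×10^-2 in⁴
Effective length L_e = K·L = 2 × 138 = 276.0 in
P_cr = π²EI / L_e² = π² × 14400×10³ × 1.951×10^-2 / 276.0² = 36.40 lb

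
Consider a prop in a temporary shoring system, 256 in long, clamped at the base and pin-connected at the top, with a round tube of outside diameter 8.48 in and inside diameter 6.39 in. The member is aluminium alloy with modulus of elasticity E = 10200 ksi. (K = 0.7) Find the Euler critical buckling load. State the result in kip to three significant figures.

P_cr ≈ 539 kip

d_o = 8.48 in, d_i = 6.39 in
I = π(d_o⁴ − d_i⁴)/64 = π(8.48⁴ − 6.390⁴)/64 = 172.0 in⁴
Effective length L_e = K·L = 0.7 × 256 = 179.2 in
P_cr = π²EI / L_e² = π² × 10200×10³ × 172.0 / 179.2² = 5.392×10^5 lb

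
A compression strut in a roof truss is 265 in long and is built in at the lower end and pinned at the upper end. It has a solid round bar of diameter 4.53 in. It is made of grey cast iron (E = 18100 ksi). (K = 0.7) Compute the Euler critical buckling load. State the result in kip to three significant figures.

I = πd⁴/64 = π×4.53⁴/64 = 20.67 in⁴
Effective length L_e = K·L = 0.7 × 265 = 185.5 in
P_cr = π²EI / L_e² = π² × 18100×10³ × 20.67 / 185.5² = 1.073×10^5 lb

P_cr ≈ 107 kip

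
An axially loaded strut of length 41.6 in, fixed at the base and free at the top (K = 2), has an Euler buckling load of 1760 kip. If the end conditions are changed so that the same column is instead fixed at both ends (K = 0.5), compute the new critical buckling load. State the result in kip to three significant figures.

P_cr ∝ 1/K², so P_cr,new = P_cr,old × (K_old/K_new)² = 1760 × (2/0.5)²
= 1760 × 16.00 = 28200 kip

P_cr ≈ 28200 kip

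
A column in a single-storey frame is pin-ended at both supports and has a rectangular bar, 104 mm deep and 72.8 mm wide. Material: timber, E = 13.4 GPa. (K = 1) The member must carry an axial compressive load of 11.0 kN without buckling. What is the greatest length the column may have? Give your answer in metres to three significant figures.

Buckling occurs about the weak axis: I_min = h·b³/12 with b = 72.8 mm (the shorter side).
I_min = 104×72.8³/12 = 3.344×10^6 mm⁴
I = 3.344×10^-6 m⁴
At the buckling limit P_cr = P = 1.100×10^4 N
From P_cr = π²EI/(K·L)²:  L = (1/K)·√(π²EI/P_cr) = (1/1)·√(π²×1.34×10^10×3.344×10^-6/1.100×10^4)
L = 6.34 m

L_max ≈ 6.34 m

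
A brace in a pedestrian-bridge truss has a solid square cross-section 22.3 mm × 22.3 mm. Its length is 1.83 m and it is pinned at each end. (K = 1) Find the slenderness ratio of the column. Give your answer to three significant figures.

λ ≈ 284

I = a⁴/12 = 22.3⁴/12 = 2.061×10^4 mm⁴
A = 497.3 mm²;  r_min = √(I/A) = √(2.061×10^4/497.3) = 6.437 mm
L_e = K·L = 1 × 1.83 m = 1.830 m = 1830.0 mm
λ = L_e / r_min = 1830.0 / 6.437 = 284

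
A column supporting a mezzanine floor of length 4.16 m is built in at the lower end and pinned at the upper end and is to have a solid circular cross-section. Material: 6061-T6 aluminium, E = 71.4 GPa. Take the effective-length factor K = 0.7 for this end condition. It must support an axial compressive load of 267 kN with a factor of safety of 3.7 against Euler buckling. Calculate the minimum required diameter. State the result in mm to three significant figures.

Required P_cr = n·P = 3.7 × 267 = 987.9 kN
L_e = K·L = 0.7 × 4.16 = 2.912 m
Required I = P_cr·L_e²/(π²E) = 9.879×10^5 × 2.912² / (π² × 7.14×10^10) = 1.189×10^-5 m⁴
I_req = 1.189×10^7 mm⁴
Solid circle: I = πd⁴/64  ⇒  d = (64I/π)^(1/4) = (64×1.189×10^7/π)^(1/4) = 125 mm

d ≈ 125 mm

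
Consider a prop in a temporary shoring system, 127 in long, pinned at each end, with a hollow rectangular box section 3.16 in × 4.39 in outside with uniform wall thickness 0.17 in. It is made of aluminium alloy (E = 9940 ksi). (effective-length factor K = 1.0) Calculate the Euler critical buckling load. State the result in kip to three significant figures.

Inner dimensions: h_i = 4.39 − 2×0.17 = 4.050 in, b_i = 3.16 − 2×0.17 = 2.820 in
Weak-axis I_min = (h_o·b_o³ − h_i·b_i³)/12 with b_o = 3.16, b_i = 2.820 in (shorter outer/inner sides).
I_min = (4.39×3.16³ − 4.050×2.820³)/12 = 3.975 in⁴
Effective length L_e = K·L = 1 × 127 = 127.0 in
P_cr = π²EI / L_e² = π² × 9940×10³ × 3.975 / 127.0² = 2.418×10^4 lb

P_cr ≈ 24.2 kip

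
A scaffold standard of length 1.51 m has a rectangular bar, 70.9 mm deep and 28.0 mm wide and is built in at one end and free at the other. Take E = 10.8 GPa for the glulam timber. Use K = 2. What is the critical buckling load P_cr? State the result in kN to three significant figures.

Buckling occurs about the weak axis: I_min = h·b³/12 with b = 28.0 mm (the shorter side).
I_min = 70.9×28.0³/12 = 1.297×10^5 mm⁴
I = 1.297×10^5 mm⁴ = 1.297×10^-7 m⁴
Effective length L_e = K·L = 2 × 1.51 = 3.020 m
P_cr = π²EI / L_e² = π² × 10.8×10⁹ × 1.297×10^-7 / 3.020² = 1.516×10^3 N

P_cr ≈ 1.52 kN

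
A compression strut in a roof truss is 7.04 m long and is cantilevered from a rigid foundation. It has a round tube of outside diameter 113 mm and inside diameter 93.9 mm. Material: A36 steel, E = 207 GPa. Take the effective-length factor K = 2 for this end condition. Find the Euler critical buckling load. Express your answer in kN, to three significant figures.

P_cr ≈ 43.2 kN

d_o = 113 mm, d_i = 93.9 mm
I = π(d_o⁴ − d_i⁴)/64 = π(113⁴ − 93.90⁴)/64 = 4.187×10^6 mm⁴
I = 4.187×10^6 mm⁴ = 4.187×10^-6 m⁴
Effective length L_e = K·L = 2 × 7.04 = 14.08 m
P_cr = π²EI / L_e² = π² × 207×10⁹ × 4.187×10^-6 / 14.08² = 4.315×10^4 N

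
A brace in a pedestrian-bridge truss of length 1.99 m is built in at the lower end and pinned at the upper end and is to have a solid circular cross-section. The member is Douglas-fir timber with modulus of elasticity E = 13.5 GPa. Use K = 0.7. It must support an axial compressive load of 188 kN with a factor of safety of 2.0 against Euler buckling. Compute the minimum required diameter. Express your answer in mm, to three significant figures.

d ≈ 103 mm

Required P_cr = n·P = 2.0 × 188 = 376.0 kN
L_e = K·L = 0.7 × 1.99 = 1.393 m
Required I = P_cr·L_e²/(π²E) = 3.760×10^5 × 1.393² / (π² × 1.35×10^10) = 5.476×10^-6 m⁴
I_req = 5.476×10^6 mm⁴
Solid circle: I = πd⁴/64  ⇒  d = (64I/π)^(1/4) = (64×5.476×10^6/π)^(1/4) = 103 mm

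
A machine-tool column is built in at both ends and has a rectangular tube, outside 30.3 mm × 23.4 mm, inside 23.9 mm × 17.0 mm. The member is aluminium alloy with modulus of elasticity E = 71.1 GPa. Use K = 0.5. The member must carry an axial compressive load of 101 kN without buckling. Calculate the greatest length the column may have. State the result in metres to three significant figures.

L_max ≈ 0.792 m

Weak-axis I_min = (h_o·b_o³ − h_i·b_i³)/12 with b_o = 23.4, b_i = 17.00 mm (shorter outer/inner sides).
I_min = (30.3×23.4³ − 23.90×17.00³)/12 = 2.257×10^4 mm⁴
I = 2.257×10^-8 m⁴
At the buckling limit P_cr = P = 1.010×10^5 N
From P_cr = π²EI/(K·L)²:  L = (1/K)·√(π²EI/P_cr) = (1/0.5)·√(π²×7.11×10^10×2.257×10^-8/1.010×10^5)
L = 0.792 m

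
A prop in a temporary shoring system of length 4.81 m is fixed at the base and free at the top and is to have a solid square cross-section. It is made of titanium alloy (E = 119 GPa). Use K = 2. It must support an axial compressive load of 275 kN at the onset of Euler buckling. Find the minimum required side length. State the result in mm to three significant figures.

L_e = K·L = 2 × 4.81 = 9.620 m
Required I = P_cr·L_e²/(π²E) = 2.750×10^5 × 9.620² / (π² × 1.19×10^11) = 2.167×10^-5 m⁴
I_req = 2.167×10^7 mm⁴
Solid square: I = a⁴/12  ⇒  a = (12I)^(1/4) = (12×2.167×10^7)^(1/4) = 127 mm

a ≈ 127 mm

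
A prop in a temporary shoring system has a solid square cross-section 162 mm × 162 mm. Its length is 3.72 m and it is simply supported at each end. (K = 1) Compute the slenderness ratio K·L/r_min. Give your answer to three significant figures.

λ ≈ 79.5

I = a⁴/12 = 162⁴/12 = 5.740×10^7 mm⁴
A = 2.624×10^4 mm²;  r_min = √(I/A) = √(5.740×10^7/2.624×10^4) = 46.77 mm
L_e = K·L = 1 × 3.72 m = 3.720 m = 3720.0 mm
λ = L_e / r_min = 3720.0 / 46.77 = 79.5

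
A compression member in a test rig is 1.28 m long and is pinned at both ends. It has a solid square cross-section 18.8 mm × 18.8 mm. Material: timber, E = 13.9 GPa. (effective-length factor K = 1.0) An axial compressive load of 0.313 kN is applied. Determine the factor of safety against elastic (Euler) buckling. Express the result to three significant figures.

I = a⁴/12 = 18.8⁴/12 = 1.041×10^4 mm⁴
I = 1.041×10^4 mm⁴ = 1.041×10^-8 m⁴
Effective length L_e = K·L = 1 × 1.28 = 1.280 m
P_cr = π²EI / L_e² = π² × 13.9×10⁹ × 1.041×10^-8 / 1.280² = 871.7 N
Factor of safety n = P_cr / P = 0.87166 / 0.313 = 2.78

n ≈ 2.78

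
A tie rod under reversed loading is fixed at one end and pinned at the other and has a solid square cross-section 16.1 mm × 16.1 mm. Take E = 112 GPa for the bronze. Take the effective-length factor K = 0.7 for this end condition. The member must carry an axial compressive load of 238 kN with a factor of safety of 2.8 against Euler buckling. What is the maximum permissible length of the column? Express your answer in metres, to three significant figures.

I = a⁴/12 = 16.1⁴/12 = 5.599×10^3 mm⁴
I = 5.599×10^-9 m⁴
Required critical load P_cr = n·P = 2.8 × 238 = 666.4 kN = 6.664×10^5 N
From P_cr = π²EI/(K·L)²:  L = (1/K)·√(π²EI/P_cr) = (1/0.7)·√(π²×1.12×10^11×5.599×10^-9/6.664×10^5)
L = 0.138 m

L_max ≈ 0.138 m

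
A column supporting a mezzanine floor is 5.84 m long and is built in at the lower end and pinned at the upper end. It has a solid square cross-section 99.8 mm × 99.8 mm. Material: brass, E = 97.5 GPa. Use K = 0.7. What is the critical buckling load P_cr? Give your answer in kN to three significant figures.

I = a⁴/12 = 99.8⁴/12 = 8.267×10^6 mm⁴
I = 8.267×10^6 mm⁴ = 8.267×10^-6 m⁴
Effective length L_e = K·L = 0.7 × 5.84 = 4.088 m
P_cr = π²EI / L_e² = π² × 97.5×10⁹ × 8.267×10^-6 / 4.088² = 4.760×10^5 N

P_cr ≈ 476 kN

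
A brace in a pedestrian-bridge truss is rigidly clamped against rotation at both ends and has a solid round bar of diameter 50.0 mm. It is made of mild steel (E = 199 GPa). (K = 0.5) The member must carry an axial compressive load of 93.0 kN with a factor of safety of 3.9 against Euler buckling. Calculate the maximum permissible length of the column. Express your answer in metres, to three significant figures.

I = πd⁴/64 = π×50.0⁴/64 = 3.068×10^5 mm⁴
I = 3.068×10^-7 m⁴
Required critical load P_cr = n·P = 3.9 × 93.0 = 362.7 kN = 3.627×10^5 N
From P_cr = π²EI/(K·L)²:  L = (1/K)·√(π²EI/P_cr) = (1/0.5)·√(π²×1.99×10^11×3.068×10^-7/3.627×10^5)
L = 2.58 m

L_max ≈ 2.58 m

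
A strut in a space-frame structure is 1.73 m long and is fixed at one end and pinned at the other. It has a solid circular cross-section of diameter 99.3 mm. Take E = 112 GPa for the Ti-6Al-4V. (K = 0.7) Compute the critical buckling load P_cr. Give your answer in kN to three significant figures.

I = πd⁴/64 = π×99.3⁴/64 = 4.773×10^6 mm⁴
I = 4.773×10^6 mm⁴ = 4.773×10^-6 m⁴
Effective length L_e = K·L = 0.7 × 1.73 = 1.211 m
P_cr = π²EI / L_e² = π² × 112×10⁹ × 4.773×10^-6 / 1.211² = 3.597×10^6 N

P_cr ≈ 3600 kN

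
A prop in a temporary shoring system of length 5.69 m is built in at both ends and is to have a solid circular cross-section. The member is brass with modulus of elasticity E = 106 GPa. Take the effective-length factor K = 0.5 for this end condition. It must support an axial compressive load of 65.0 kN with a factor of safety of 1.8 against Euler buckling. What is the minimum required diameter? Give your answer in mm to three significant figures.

d ≈ 65.5 mm

Required P_cr = n·P = 1.8 × 65.0 = 117.0 kN
L_e = K·L = 0.5 × 5.69 = 2.845 m
Required I = P_cr·L_e²/(π²E) = 1.170×10^5 × 2.845² / (π² × 1.06×10^11) = 9.052×10^-7 m⁴
I_req = 9.052×10^5 mm⁴
Solid circle: I = πd⁴/64  ⇒  d = (64I/π)^(1/4) = (64×9.052×10^5/π)^(1/4) = 65.5 mm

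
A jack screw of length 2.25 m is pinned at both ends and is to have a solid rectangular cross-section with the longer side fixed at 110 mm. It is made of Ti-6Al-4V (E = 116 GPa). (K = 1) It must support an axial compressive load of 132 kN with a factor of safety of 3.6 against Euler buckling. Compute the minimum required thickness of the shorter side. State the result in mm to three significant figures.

b ≈ 61.2 mm

Required P_cr = n·P = 3.6 × 132 = 475.2 kN
L_e = K·L = 1 × 2.25 = 2.250 m
Required I = P_cr·L_e²/(π²E) = 4.752×10^5 × 2.250² / (π² × 1.16×10^11) = 2.101×10^-6 m⁴
I_req = 2.101×10^6 mm⁴
Rectangle, weak axis: I_min = h·b³/12 with h = 110 mm fixed  ⇒  b = (12I/h)^(1/3) = 61.2 mm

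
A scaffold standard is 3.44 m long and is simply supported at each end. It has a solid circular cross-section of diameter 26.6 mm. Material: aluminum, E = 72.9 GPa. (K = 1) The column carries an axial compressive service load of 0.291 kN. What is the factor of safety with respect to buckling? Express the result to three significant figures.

I = πd⁴/64 = π×26.6⁴/64 = 2.458×10^4 mm⁴
I = 2.458×10^4 mm⁴ = 2.458×10^-8 m⁴
Effective length L_e = K·L = 1 × 3.44 = 3.440 m
P_cr = π²EI / L_e² = π² × 72.9×10⁹ × 2.458×10^-8 / 3.440² = 1.494×10^3 N
Factor of safety n = P_cr / P = 1.4942 / 0.291 = 5.13

n ≈ 5.13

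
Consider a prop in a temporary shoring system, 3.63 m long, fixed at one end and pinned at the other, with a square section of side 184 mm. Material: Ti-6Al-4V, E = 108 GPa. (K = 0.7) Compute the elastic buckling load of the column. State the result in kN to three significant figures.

I = a⁴/12 = 184⁴/12 = 9.552×10^7 mm⁴
I = 9.552×10^7 mm⁴ = 9.552×10^-5 m⁴
Effective length L_e = K·L = 0.7 × 3.63 = 2.541 m
P_cr = π²EI / L_e² = π² × 108×10⁹ × 9.552×10^-5 / 2.541² = 1.577×10^7 N

P_cr ≈ 15800 kN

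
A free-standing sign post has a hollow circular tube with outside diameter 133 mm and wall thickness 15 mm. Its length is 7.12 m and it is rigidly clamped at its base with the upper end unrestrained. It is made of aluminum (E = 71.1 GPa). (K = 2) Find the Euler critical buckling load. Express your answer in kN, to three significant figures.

P_cr ≈ 34.0 kN

Inner diameter d_i = 133 − 2×15 = 103.0 mm
I = π(d_o⁴ − d_i⁴)/64 = π(133⁴ − 103.0⁴)/64 = 9.835×10^6 mm⁴
I = 9.835×10^6 mm⁴ = 9.835×10^-6 m⁴
Effective length L_e = K·L = 2 × 7.12 = 14.24 m
P_cr = π²EI / L_e² = π² × 71.1×10⁹ × 9.835×10^-6 / 14.24² = 3.403×10^4 N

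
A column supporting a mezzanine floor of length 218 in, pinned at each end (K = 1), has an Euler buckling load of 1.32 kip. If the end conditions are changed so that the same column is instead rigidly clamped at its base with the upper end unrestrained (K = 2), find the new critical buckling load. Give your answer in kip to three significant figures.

P_cr ∝ 1/K², so P_cr,new = P_cr,old × (K_old/K_new)² = 1.32 × (1/2)²
= 1.32 × 0.2500 = 0.330 kip

P_cr ≈ 0.330 kip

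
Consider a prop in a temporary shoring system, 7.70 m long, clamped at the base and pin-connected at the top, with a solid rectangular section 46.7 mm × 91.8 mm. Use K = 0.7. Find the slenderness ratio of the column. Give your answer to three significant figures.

Buckling occurs about the weak axis: I_min = h·b³/12 with b = 46.7 mm (the shorter side).
I_min = 91.8×46.7³/12 = 7.791×10^5 mm⁴
A = 4.287×10^3 mm²;  r_min = √(I/A) = √(7.791×10^5/4.287×10^3) = 13.48 mm
L_e = K·L = 0.7 × 7.70 m = 5.390 m = 5390.0 mm
λ = L_e / r_min = 5390.0 / 13.48 = 400

λ ≈ 400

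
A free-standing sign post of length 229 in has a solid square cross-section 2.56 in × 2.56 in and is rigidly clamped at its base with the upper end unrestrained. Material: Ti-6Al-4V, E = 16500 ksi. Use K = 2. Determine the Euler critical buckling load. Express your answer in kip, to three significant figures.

P_cr ≈ 2.78 kip

I = a⁴/12 = 2.56⁴/12 = 3.579 in⁴
Effective length L_e = K·L = 2 × 229 = 458.0 in
P_cr = π²EI / L_e² = π² × 16500×10³ × 3.579 / 458.0² = 2.779×10^3 lb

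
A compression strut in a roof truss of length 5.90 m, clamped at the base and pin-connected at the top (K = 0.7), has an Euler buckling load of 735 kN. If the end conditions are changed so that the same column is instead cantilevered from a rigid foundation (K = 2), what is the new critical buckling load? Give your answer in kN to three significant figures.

P_cr ∝ 1/K², so P_cr,new = P_cr,old × (K_old/K_new)² = 735 × (0.7/2)²
= 735 × 0.1225 = 90.0 kN

P_cr ≈ 90.0 kN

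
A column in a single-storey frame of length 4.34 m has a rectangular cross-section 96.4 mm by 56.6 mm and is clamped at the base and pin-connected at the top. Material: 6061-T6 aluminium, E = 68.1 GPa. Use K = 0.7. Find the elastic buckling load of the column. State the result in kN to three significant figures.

Buckling occurs about the weak axis: I_min = h·b³/12 with b = 56.6 mm (the shorter side).
I_min = 96.4×56.6³/12 = 1.457×10^6 mm⁴
I = 1.457×10^6 mm⁴ = 1.457×10^-6 m⁴
Effective length L_e = K·L = 0.7 × 4.34 = 3.038 m
P_cr = π²EI / L_e² = π² × 68.1×10⁹ × 1.457×10^-6 / 3.038² = 1.061×10^5 N

P_cr ≈ 106 kN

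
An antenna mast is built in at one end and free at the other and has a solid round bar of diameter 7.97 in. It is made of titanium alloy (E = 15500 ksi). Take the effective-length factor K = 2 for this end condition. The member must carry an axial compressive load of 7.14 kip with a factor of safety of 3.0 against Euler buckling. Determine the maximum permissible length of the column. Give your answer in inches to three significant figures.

L_max ≈ 595 in

I = πd⁴/64 = π×7.97⁴/64 = 198.1 in⁴
Required critical load P_cr = n·P = 3.0 × 7.14 = 21.42 kip = 2.142×10^4 lb
From P_cr = π²EI/(K·L)²:  L = (1/K)·√(π²EI/P_cr) = (1/2)·√(π²×1.55×10^7×198.1/2.142×10^4)
L = 595 in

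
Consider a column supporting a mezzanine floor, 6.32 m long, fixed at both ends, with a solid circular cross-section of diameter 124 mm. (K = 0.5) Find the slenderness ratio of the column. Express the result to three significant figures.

λ ≈ 102

For a solid circle r = d/4 = 124/4 = 31.00 mm
L_e = K·L = 0.5 × 6.32 m = 3.160 m = 3160.0 mm
λ = L_e / r_min = 3160.0 / 31.00 = 102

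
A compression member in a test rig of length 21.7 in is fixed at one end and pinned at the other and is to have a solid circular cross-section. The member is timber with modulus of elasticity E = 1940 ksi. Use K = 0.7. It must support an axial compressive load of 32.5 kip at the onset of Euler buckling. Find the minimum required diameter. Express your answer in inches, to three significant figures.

L_e = K·L = 0.7 × 21.7 = 15.19 in
Required I = P_cr·L_e²/(π²E) = 3.250×10^4 × 15.19² / (π² × 1.94×10^6) = 0.3916 in⁴
Solid circle: I = πd⁴/64  ⇒  d = (64I/π)^(1/4) = (64×0.3916/π)^(1/4) = 1.68 in

d ≈ 1.68 in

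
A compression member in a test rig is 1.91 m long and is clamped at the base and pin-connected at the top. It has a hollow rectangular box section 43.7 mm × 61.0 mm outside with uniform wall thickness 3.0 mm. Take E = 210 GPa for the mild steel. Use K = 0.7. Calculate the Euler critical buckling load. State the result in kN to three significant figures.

Inner dimensions: h_i = 61.0 − 2×3.0 = 55.00 mm, b_i = 43.7 − 2×3.0 = 37.70 mm
Weak-axis I_min = (h_o·b_o³ − h_i·b_i³)/12 with b_o = 43.7, b_i = 37.70 mm (shorter outer/inner sides).
I_min = (61.0×43.7³ − 55.00×37.70³)/12 = 1.786×10^5 mm⁴
I = 1.786×10^5 mm⁴ = 1.786×10^-7 m⁴
Effective length L_e = K·L = 0.7 × 1.91 = 1.337 m
P_cr = π²EI / L_e² = π² × 210×10⁹ × 1.786×10^-7 / 1.337² = 2.071×10^5 N

P_cr ≈ 207 kN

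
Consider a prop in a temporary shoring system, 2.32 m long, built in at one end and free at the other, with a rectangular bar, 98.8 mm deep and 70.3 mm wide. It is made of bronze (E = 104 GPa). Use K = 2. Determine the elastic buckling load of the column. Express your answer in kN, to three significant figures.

Buckling occurs about the weak axis: I_min = h·b³/12 with b = 70.3 mm (the shorter side).
I_min = 98.8×70.3³/12 = 2.860×10^6 mm⁴
I = 2.860×10^6 mm⁴ = 2.860×10^-6 m⁴
Effective length L_e = K·L = 2 × 2.32 = 4.640 m
P_cr = π²EI / L_e² = π² × 104×10⁹ × 2.860×10^-6 / 4.640² = 1.364×10^5 N

P_cr ≈ 136 kN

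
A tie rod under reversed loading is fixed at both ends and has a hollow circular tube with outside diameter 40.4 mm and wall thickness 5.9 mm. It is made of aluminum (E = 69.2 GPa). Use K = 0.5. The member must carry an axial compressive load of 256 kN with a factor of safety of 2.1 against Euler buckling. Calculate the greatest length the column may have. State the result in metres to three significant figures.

Inner diameter d_i = 40.4 − 2×5.9 = 28.60 mm
I = π(d_o⁴ − d_i⁴)/64 = π(40.4⁴ − 28.60⁴)/64 = 9.792×10^4 mm⁴
I = 9.792×10^-8 m⁴
Required critical load P_cr = n·P = 2.1 × 256 = 537.6 kN = 5.376×10^5 N
From P_cr = π²EI/(K·L)²:  L = (1/K)·√(π²EI/P_cr) = (1/0.5)·√(π²×6.92×10^10×9.792×10^-8/5.376×10^5)
L = 0.705 m

L_max ≈ 0.705 m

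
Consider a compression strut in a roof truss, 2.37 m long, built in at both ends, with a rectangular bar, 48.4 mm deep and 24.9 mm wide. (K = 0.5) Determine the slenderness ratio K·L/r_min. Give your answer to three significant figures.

λ ≈ 165

For a rectangle r_min = b/√12 = 24.9/√12 = 7.188 mm
L_e = K·L = 0.5 × 2.37 m = 1.185 m = 1185.0 mm
λ = L_e / r_min = 1185.0 / 7.188 = 165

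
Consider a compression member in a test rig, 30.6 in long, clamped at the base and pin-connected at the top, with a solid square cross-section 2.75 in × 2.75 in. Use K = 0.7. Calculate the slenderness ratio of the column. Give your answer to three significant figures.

λ ≈ 27.0

I = a⁴/12 = 2.75⁴/12 = 4.766 in⁴
A = 7.562 in²;  r_min = √(I/A) = √(4.766/7.562) = 0.7939 in
L_e = K·L = 0.7 × 30.6 = 21.42 in
λ = L_e / r_min = 21.420 / 0.7939 = 27.0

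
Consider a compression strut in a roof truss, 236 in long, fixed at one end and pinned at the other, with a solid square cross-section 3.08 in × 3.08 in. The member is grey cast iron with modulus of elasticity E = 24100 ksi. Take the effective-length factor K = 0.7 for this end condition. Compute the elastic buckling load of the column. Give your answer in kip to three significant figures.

P_cr ≈ 65.4 kip

I = a⁴/12 = 3.08⁴/12 = 7.499 in⁴
Effective length L_e = K·L = 0.7 × 236 = 165.2 in
P_cr = π²EI / L_e² = π² × 24100×10³ × 7.499 / 165.2² = 6.536×10^4 lb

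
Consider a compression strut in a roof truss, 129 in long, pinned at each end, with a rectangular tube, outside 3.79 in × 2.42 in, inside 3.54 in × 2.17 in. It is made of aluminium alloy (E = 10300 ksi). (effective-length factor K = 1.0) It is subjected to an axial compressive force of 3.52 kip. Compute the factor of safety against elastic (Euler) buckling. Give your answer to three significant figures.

n ≈ 2.54

Weak-axis I_min = (h_o·b_o³ − h_i·b_i³)/12 with b_o = 2.42, b_i = 2.170 in (shorter outer/inner sides).
I_min = (3.79×2.42³ − 3.540×2.170³)/12 = 1.462 in⁴
Effective length L_e = K·L = 1 × 129 = 129.0 in
P_cr = π²EI / L_e² = π² × 10300×10³ × 1.462 / 129.0² = 8.930×10^3 lb
Factor of safety n = P_cr / P = 8.9295 / 3.52 = 2.54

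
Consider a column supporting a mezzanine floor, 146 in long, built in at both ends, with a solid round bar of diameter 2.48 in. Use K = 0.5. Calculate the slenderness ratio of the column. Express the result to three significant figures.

I = πd⁴/64 = π×2.48⁴/64 = 1.857 in⁴
A = 4.831 in²;  r_min = √(I/A) = √(1.857/4.831) = 0.6200 in
L_e = K·L = 0.5 × 146 = 73.00 in
λ = L_e / r_min = 73.000 / 0.6200 = 118

λ ≈ 118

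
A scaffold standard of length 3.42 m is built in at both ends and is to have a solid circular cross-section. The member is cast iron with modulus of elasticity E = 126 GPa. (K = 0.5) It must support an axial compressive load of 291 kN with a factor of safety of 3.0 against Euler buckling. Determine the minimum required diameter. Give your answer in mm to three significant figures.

Required P_cr = n·P = 3.0 × 291 = 873.0 kN
L_e = K·L = 0.5 × 3.42 = 1.710 m
Required I = P_cr·L_e²/(π²E) = 8.730×10^5 × 1.710² / (π² × 1.26×10^11) = 2.053×10^-6 m⁴
I_req = 2.053×10^6 mm⁴
Solid circle: I = πd⁴/64  ⇒  d = (64I/π)^(1/4) = (64×2.053×10^6/π)^(1/4) = 80.4 mm

d ≈ 80.4 mm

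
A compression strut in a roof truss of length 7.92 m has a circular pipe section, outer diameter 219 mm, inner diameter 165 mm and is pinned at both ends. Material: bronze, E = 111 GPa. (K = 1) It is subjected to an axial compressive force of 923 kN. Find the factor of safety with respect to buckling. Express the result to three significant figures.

d_o = 219 mm, d_i = 165 mm
I = π(d_o⁴ − d_i⁴)/64 = π(219⁴ − 165.0⁴)/64 = 7.653×10^7 mm⁴
I = 7.653×10^7 mm⁴ = 7.653×10^-5 m⁴
Effective length L_e = K·L = 1 × 7.92 = 7.920 m
P_cr = π²EI / L_e² = π² × 111×10⁹ × 7.653×10^-5 / 7.920² = 1.337×10^6 N
Factor of safety n = P_cr / P = 1336.6 / 923 = 1.45

n ≈ 1.45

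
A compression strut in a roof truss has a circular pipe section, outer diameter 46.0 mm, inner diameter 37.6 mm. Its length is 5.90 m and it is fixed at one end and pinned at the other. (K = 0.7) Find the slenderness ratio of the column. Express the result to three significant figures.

λ ≈ 278

d_o = 46.0 mm, d_i = 37.6 mm
I = π(d_o⁴ − d_i⁴)/64 = π(46.0⁴ − 37.60⁴)/64 = 1.217×10^5 mm⁴
A = 551.5 mm²;  r_min = √(I/A) = √(1.217×10^5/551.5) = 14.85 mm
L_e = K·L = 0.7 × 5.90 m = 4.130 m = 4130.0 mm
λ = L_e / r_min = 4130.0 / 14.85 = 278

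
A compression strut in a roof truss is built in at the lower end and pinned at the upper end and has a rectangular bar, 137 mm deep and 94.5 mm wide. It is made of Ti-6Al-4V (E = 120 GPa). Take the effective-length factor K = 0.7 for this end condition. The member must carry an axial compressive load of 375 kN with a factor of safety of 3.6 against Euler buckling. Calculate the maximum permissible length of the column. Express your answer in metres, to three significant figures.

Buckling occurs about the weak axis: I_min = h·b³/12 with b = 94.5 mm (the shorter side).
I_min = 137×94.5³/12 = 9.635×10^6 mm⁴
I = 9.635×10^-6 m⁴
Required critical load P_cr = n·P = 3.6 × 375 = 1350 kN = 1.350×10^6 N
From P_cr = π²EI/(K·L)²:  L = (1/K)·√(π²EI/P_cr) = (1/0.7)·√(π²×1.20×10^11×9.635×10^-6/1.350×10^6)
L = 4.15 m

L_max ≈ 4.15 m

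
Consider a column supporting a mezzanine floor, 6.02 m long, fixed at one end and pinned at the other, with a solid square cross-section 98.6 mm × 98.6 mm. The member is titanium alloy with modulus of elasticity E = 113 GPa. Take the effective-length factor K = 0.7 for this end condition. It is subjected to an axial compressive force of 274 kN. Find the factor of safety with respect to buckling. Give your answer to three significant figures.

I = a⁴/12 = 98.6⁴/12 = 7.876×10^6 mm⁴
I = 7.876×10^6 mm⁴ = 7.876×10^-6 m⁴
Effective length L_e = K·L = 0.7 × 6.02 = 4.214 m
P_cr = π²EI / L_e² = π² × 113×10⁹ × 7.876×10^-6 / 4.214² = 4.947×10^5 N
Factor of safety n = P_cr / P = 494.67 / 274 = 1.81

n ≈ 1.81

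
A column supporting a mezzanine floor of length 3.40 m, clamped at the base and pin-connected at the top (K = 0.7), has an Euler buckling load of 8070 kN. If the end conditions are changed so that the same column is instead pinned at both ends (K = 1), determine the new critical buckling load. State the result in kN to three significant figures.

P_cr ∝ 1/K², so P_cr,new = P_cr,old × (K_old/K_new)² = 8070 × (0.7/1)²
= 8070 × 0.4900 = 3950 kN

P_cr ≈ 3950 kN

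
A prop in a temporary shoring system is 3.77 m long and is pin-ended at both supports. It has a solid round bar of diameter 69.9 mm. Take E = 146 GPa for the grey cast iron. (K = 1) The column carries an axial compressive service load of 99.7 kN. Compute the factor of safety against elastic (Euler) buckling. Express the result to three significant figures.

n ≈ 1.19

I = πd⁴/64 = π×69.9⁴/64 = 1.172×10^6 mm⁴
I = 1.172×10^6 mm⁴ = 1.172×10^-6 m⁴
Effective length L_e = K·L = 1 × 3.77 = 3.770 m
P_cr = π²EI / L_e² = π² × 146×10⁹ × 1.172×10^-6 / 3.770² = 1.188×10^5 N
Factor of safety n = P_cr / P = 118.81 / 99.7 = 1.19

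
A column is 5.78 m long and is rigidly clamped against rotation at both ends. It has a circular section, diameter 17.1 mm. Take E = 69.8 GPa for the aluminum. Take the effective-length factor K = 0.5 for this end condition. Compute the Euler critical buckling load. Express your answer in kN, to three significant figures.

I = πd⁴/64 = π×17.1⁴/64 = 4.197×10^3 mm⁴
I = 4.197×10^3 mm⁴ = 4.197×10^-9 m⁴
Effective length L_e = K·L = 0.5 × 5.78 = 2.890 m
P_cr = π²EI / L_e² = π² × 69.8×10⁹ × 4.197×10^-9 / 2.890² = 346.2 N

P_cr ≈ 0.346 kN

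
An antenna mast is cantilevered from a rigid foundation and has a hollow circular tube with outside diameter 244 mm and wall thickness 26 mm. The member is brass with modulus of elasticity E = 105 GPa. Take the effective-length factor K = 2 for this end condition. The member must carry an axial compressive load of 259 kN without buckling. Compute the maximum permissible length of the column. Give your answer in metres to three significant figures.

Inner diameter d_i = 244 − 2×26 = 192.0 mm
I = π(d_o⁴ − d_i⁴)/64 = π(244⁴ − 192.0⁴)/64 = 1.073×10^8 mm⁴
I = 1.073×10^-4 m⁴
At the buckling limit P_cr = P = 2.590×10^5 N
From P_cr = π²EI/(K·L)²:  L = (1/K)·√(π²EI/P_cr) = (1/2)·√(π²×1.05×10^11×1.073×10^-4/2.590×10^5)
L = 10.4 m

L_max ≈ 10.4 m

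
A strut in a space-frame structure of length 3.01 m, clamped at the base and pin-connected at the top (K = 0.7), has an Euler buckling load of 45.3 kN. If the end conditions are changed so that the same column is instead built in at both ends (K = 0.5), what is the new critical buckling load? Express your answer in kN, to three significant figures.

P_cr ∝ 1/K², so P_cr,new = P_cr,old × (K_old/K_new)² = 45.3 × (0.7/0.5)²
= 45.3 × 1.960 = 88.8 kN

P_cr ≈ 88.8 kN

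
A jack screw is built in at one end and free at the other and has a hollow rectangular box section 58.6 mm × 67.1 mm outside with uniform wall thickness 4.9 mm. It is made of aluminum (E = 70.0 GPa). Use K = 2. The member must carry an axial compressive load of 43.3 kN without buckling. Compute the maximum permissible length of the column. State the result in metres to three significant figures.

L_max ≈ 1.51 m

Inner dimensions: h_i = 67.1 − 2×4.9 = 57.30 mm, b_i = 58.6 − 2×4.9 = 48.80 mm
Weak-axis I_min = (h_o·b_o³ − h_i·b_i³)/12 with b_o = 58.6, b_i = 48.80 mm (shorter outer/inner sides).
I_min = (67.1×58.6³ − 57.30×48.80³)/12 = 5.703×10^5 mm⁴
I = 5.703×10^-7 m⁴
At the buckling limit P_cr = P = 4.330×10^4 N
From P_cr = π²EI/(K·L)²:  L = (1/K)·√(π²EI/P_cr) = (1/2)·√(π²×7.00×10^10×5.703×10^-7/4.330×10^4)
L = 1.51 m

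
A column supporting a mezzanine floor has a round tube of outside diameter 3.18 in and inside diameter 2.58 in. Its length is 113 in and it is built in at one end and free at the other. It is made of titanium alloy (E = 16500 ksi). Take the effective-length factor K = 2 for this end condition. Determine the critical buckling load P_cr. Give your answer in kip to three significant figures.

P_cr ≈ 9.07 kip

d_o = 3.18 in, d_i = 2.58 in
I = π(d_o⁴ − d_i⁴)/64 = π(3.18⁴ − 2.580⁴)/64 = 2.845 in⁴
Effective length L_e = K·L = 2 × 113 = 226.0 in
P_cr = π²EI / L_e² = π² × 16500×10³ × 2.845 / 226.0² = 9.070×10^3 lb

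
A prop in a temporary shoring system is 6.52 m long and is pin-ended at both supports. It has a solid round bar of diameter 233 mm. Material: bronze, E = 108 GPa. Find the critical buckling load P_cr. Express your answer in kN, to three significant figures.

I = πd⁴/64 = π×233⁴/64 = 1.447×10^8 mm⁴
I = 1.447×10^8 mm⁴ = 1.447×10^-4 m⁴
Effective length L_e = K·L = 1 × 6.52 = 6.520 m
P_cr = π²EI / L_e² = π² × 108×10⁹ × 1.447×10^-4 / 6.520² = 3.628×10^6 N

P_cr ≈ 3630 kN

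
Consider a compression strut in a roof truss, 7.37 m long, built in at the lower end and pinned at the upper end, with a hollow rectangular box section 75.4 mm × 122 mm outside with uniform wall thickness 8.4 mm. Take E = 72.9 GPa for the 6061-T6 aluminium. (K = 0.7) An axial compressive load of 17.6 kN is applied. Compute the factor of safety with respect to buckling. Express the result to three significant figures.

Inner dimensions: h_i = 122 − 2×8.4 = 105.2 mm, b_i = 75.4 − 2×8.4 = 58.60 mm
Weak-axis I_min = (h_o·b_o³ − h_i·b_i³)/12 with b_o = 75.4, b_i = 58.60 mm (shorter outer/inner sides).
I_min = (122×75.4³ − 105.2×58.60³)/12 = 2.594×10^6 mm⁴
I = 2.594×10^6 mm⁴ = 2.594×10^-6 m⁴
Effective length L_e = K·L = 0.7 × 7.37 = 5.159 m
P_cr = π²EI / L_e² = π² × 72.9×10⁹ × 2.594×10^-6 / 5.159² = 7.012×10^4 N
Factor of safety n = P_cr / P = 70.122 / 17.6 = 3.98

n ≈ 3.98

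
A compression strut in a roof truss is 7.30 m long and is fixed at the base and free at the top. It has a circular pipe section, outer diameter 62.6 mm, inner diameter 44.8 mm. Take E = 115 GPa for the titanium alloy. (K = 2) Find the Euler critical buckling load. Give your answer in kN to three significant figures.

P_cr ≈ 2.96 kN

d_o = 62.6 mm, d_i = 44.8 mm
I = π(d_o⁴ − d_i⁴)/64 = π(62.6⁴ − 44.80⁴)/64 = 5.561×10^5 mm⁴
I = 5.561×10^5 mm⁴ = 5.561×10^-7 m⁴
Effective length L_e = K·L = 2 × 7.30 = 14.60 m
P_cr = π²EI / L_e² = π² × 115×10⁹ × 5.561×10^-7 / 14.60² = 2.961×10^3 N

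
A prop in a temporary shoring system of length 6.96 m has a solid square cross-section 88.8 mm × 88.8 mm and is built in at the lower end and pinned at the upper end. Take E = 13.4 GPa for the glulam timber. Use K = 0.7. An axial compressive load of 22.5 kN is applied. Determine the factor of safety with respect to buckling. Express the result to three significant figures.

I = a⁴/12 = 88.8⁴/12 = 5.182×10^6 mm⁴
I = 5.182×10^6 mm⁴ = 5.182×10^-6 m⁴
Effective length L_e = K·L = 0.7 × 6.96 = 4.872 m
P_cr = π²EI / L_e² = π² × 13.4×10⁹ × 5.182×10^-6 / 4.872² = 2.887×10^4 N
Factor of safety n = P_cr / P = 28.871 / 22.5 = 1.28

n ≈ 1.28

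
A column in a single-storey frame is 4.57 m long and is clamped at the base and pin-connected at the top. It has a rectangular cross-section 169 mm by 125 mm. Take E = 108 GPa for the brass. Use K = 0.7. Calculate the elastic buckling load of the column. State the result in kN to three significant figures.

Buckling occurs about the weak axis: I_min = h·b³/12 with b = 125 mm (the shorter side).
I_min = 169×125³/12 = 2.751×10^7 mm⁴
I = 2.751×10^7 mm⁴ = 2.751×10^-5 m⁴
Effective length L_e = K·L = 0.7 × 4.57 = 3.199 m
P_cr = π²EI / L_e² = π² × 108×10⁹ × 2.751×10^-5 / 3.199² = 2.865×10^6 N

P_cr ≈ 2870 kN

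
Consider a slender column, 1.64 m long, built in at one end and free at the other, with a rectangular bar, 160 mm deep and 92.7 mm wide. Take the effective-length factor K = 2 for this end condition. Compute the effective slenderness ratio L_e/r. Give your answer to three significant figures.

For a rectangle r_min = b/√12 = 92.7/√12 = 26.76 mm
L_e = K·L = 2 × 1.64 m = 3.280 m = 3280.0 mm
λ = L_e / r_min = 3280.0 / 26.76 = 123

λ ≈ 123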